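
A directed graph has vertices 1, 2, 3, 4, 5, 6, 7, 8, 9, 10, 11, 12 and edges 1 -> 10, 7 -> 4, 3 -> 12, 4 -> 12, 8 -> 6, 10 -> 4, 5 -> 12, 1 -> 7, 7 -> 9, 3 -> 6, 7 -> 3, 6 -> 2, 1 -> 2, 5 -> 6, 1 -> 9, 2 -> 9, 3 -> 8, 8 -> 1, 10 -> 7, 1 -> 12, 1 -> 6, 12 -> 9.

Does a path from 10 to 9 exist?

Yes

Explore from 10.
Distance 1: reach 4, 7.
Distance 2: reach 3, 9, 12.
Found 9.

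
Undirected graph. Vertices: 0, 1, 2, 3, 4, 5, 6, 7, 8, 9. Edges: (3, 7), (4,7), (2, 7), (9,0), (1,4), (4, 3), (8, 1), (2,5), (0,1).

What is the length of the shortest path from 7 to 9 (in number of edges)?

4

Distance 0: 7.
Distance 1: 2, 3, 4.
Distance 2: 1, 5.
Distance 3: 0, 8.
Distance 4: 9 — contains 9.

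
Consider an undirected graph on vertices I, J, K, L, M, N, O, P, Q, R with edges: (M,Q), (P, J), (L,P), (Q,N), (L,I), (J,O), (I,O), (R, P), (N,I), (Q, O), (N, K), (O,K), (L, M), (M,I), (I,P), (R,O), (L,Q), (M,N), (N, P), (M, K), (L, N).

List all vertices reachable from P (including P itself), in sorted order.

I, J, K, L, M, N, O, P, Q, R

Start at P.
Its neighbours: I, J, L, N, R.
Then their neighbours: K, M, O, Q.
Every vertex is now reached.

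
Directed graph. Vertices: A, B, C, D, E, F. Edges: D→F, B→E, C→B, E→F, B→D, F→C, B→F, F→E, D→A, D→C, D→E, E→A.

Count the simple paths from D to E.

D→C→B→E
D→C→B→F→E
D→E
D→F→C→B→E
D→F→E

5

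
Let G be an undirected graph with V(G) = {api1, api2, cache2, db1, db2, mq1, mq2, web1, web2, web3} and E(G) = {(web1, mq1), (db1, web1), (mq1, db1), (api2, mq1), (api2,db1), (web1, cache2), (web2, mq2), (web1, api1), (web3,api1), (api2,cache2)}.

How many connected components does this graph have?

3

From api1: component {api1, api2, cache2, db1, mq1, web1, web3}.
From db2: component {db2}.
From mq2: component {mq2, web2}.
That's 3 components.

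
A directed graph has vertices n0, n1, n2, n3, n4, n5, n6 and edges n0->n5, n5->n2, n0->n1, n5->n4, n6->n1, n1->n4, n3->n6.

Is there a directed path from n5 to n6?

Explore from n5.
Distance 1: reach n2, n4.
The search from n5 is exhausted; no directed path reaches n6.

No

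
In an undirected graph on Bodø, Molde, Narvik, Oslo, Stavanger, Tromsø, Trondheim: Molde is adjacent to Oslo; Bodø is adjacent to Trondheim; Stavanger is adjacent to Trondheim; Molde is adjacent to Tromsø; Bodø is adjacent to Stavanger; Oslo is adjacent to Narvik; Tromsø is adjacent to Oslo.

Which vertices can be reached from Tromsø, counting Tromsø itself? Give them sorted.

Start at Tromsø.
Its neighbours: Molde, Oslo.
Then their neighbours: Narvik.
Nothing further is reachable.

Molde, Narvik, Oslo, Tromsø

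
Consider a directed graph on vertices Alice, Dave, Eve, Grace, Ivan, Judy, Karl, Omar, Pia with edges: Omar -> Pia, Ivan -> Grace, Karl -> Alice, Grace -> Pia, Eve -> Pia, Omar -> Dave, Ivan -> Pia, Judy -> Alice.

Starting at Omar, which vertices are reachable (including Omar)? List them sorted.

Start at Omar.
Its neighbours: Dave, Pia.
Nothing further is reachable.

Dave, Omar, Pia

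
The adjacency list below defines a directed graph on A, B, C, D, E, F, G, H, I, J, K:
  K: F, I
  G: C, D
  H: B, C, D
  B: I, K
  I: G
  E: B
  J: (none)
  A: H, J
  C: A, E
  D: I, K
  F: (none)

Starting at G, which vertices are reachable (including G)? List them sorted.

A, B, C, D, E, F, G, H, I, J, K

Start at G.
Its neighbours: C, D.
Then their neighbours: A, E, I, K.
Then next layer: B, F, H, J.
Every vertex is now reached.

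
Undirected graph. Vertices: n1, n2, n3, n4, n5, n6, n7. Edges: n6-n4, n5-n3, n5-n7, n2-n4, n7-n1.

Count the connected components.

From n1: component {n1, n3, n5, n7}.
From n2: component {n2, n4, n6}.
That's 2 components.

2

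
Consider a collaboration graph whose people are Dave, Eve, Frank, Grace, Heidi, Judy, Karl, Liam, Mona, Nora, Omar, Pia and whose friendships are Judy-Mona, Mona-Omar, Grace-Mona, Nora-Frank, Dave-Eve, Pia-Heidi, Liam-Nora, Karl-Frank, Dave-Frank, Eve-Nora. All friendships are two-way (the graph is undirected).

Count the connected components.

From Dave: component {Dave, Eve, Frank, Karl, Liam, Nora}.
From Grace: component {Grace, Judy, Mona, Omar}.
From Heidi: component {Heidi, Pia}.
That's 3 components.

3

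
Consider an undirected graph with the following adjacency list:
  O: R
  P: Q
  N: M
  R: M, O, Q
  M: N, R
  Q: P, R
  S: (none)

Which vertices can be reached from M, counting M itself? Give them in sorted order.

Start at M.
Its neighbours: N, R.
Then their neighbours: O, Q.
Then next layer: P.
Nothing further is reachable.

M, N, O, P, Q, R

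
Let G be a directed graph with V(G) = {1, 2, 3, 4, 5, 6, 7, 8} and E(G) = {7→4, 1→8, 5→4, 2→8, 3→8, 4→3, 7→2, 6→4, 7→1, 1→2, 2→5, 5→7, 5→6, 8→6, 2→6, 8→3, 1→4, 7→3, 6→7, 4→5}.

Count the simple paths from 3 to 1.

3→8→6→4→5→7→1
3→8→6→7→1

2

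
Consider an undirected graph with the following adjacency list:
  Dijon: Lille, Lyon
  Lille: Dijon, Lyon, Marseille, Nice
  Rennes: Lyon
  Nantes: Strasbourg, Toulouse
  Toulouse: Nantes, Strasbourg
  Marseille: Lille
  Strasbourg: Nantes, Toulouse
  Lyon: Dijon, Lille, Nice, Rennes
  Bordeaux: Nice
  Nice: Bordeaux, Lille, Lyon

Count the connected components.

2

From Bordeaux: component {Bordeaux, Dijon, Lille, Lyon, Marseille, Nice, Rennes}.
From Nantes: component {Nantes, Strasbourg, Toulouse}.
That's 2 components.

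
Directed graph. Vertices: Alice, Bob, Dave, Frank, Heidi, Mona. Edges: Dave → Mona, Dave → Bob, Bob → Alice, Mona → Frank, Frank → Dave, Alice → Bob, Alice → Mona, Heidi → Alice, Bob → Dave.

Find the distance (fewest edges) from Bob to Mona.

2

Distance 0: Bob.
Distance 1: Alice, Dave.
Distance 2: Mona — contains Mona.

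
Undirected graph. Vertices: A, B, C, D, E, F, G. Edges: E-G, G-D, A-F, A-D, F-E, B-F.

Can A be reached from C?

No

C has no edges, so nothing is reachable from it.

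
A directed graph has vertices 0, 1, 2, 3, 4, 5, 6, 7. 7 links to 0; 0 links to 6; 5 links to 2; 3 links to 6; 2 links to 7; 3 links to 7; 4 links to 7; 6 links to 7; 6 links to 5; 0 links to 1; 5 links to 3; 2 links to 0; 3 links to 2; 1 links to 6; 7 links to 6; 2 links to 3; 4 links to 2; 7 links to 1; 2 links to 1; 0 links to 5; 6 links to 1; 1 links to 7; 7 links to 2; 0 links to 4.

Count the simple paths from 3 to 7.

3→2→0→1→6→7
3→2→0→1→7
3→2→0→4→7
3→2→0→6→1→7
3→2→0→6→7
3→2→1→6→7
3→2→1→7
3→2→7
3→6→1→7
3→6→5→2→0→1→7
3→6→5→2→0→4→7
3→6→5→2→1→7
3→6→5→2→7
3→6→7
3→7

15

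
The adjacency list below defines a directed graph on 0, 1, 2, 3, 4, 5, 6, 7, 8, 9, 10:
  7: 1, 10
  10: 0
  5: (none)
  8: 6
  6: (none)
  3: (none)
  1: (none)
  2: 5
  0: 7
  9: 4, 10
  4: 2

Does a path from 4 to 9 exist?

No

Explore from 4.
Distance 1: reach 2.
Distance 2: reach 5.
The search from 4 is exhausted; no directed path reaches 9.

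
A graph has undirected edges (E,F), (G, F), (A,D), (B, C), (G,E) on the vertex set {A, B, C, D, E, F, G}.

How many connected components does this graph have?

From A: component {A, D}.
From B: component {B, C}.
From E: component {E, F, G}.
That's 3 components.

3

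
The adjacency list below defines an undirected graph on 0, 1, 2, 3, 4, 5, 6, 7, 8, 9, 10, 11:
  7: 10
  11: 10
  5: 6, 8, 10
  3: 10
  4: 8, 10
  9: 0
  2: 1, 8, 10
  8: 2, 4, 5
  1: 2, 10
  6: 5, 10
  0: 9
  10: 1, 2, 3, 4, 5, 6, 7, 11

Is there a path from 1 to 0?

Explore from 1.
Distance 1: reach 2, 10.
Distance 2: reach 3, 4, 5, 6, 7, 8, 11.
The search is exhausted without reaching 0; it lies in a different component.

No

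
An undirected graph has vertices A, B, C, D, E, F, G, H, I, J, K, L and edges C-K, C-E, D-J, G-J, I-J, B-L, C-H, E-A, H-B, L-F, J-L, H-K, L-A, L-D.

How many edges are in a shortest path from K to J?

4

Distance 0: K.
Distance 1: C, H.
Distance 2: B, E.
Distance 3: A, L.
Distance 4: D, F, J — contains J.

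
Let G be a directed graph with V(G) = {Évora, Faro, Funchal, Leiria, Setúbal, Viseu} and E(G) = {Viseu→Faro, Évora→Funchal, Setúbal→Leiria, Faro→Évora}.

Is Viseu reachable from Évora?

Explore from Évora.
Distance 1: reach Funchal.
The search from Évora is exhausted; no directed path reaches Viseu.

No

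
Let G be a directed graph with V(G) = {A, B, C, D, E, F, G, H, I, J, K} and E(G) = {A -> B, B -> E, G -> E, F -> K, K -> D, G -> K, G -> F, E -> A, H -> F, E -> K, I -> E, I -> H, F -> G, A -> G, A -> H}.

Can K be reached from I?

Explore from I.
Distance 1: reach E, H.
Distance 2: reach A, F, K.
Found K.

Yes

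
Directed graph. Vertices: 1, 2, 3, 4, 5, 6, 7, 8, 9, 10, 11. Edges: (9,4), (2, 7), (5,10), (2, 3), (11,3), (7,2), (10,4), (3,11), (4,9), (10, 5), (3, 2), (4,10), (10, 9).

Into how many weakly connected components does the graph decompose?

5

From 1: component {1}.
From 2: component {2, 3, 7, 11}.
From 4: component {4, 5, 9, 10}.
From 6: component {6}.
From 8: component {8}.
That's 5 components.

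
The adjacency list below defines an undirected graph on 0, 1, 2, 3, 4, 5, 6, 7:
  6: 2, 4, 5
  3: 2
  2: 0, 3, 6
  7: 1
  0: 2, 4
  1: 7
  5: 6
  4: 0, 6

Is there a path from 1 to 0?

No

Explore from 1.
Distance 1: reach 7.
The search is exhausted without reaching 0; it lies in a different component.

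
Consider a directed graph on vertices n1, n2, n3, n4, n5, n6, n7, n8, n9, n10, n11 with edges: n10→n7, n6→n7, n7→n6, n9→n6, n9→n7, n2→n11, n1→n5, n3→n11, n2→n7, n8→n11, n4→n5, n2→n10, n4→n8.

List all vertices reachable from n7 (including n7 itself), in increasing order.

n6, n7

Start at n7.
Its neighbours: n6.
Nothing further is reachable.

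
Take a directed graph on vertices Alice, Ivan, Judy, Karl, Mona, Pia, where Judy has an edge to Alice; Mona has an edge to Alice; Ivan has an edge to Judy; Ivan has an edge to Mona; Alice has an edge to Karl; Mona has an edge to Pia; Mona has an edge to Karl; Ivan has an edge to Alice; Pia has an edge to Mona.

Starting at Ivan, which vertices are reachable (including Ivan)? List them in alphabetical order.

Start at Ivan.
Its neighbours: Alice, Judy, Mona.
Then their neighbours: Karl, Pia.
Every vertex is now reached.

Alice, Ivan, Judy, Karl, Mona, Pia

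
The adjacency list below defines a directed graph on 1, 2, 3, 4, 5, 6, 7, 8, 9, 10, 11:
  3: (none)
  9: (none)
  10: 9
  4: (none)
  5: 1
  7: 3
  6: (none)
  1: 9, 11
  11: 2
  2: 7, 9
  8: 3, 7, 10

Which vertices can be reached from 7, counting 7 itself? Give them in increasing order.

3, 7

Start at 7.
Its neighbours: 3.
Nothing further is reachable.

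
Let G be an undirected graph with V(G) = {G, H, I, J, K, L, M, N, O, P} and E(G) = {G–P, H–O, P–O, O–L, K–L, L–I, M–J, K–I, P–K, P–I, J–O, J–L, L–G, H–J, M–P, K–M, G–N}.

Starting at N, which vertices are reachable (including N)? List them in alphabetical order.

G, H, I, J, K, L, M, N, O, P

Start at N.
Its neighbours: G.
Then their neighbours: L, P.
Then next layer: I, J, K, M, O.
Then next layer: H.
Every vertex is now reached.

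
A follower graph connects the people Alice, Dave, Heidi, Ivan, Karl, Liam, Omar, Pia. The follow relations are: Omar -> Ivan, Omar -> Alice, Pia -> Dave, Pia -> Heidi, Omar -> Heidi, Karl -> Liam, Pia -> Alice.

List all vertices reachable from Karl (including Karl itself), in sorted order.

Start at Karl.
Its neighbours: Liam.
Nothing further is reachable.

Karl, Liam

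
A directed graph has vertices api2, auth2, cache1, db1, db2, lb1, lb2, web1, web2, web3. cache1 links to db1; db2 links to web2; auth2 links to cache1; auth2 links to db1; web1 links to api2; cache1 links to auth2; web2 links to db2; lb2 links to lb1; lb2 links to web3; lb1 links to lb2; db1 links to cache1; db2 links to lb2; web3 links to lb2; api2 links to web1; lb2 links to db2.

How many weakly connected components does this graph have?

From api2: component {api2, web1}.
From auth2: component {auth2, cache1, db1}.
From db2: component {db2, lb1, lb2, web2, web3}.
That's 3 components.

3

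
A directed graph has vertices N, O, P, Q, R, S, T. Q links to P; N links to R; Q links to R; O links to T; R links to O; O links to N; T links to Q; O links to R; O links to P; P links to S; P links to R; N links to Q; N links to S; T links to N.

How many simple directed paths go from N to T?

3

N→Q→P→R→O→T
N→Q→R→O→T
N→R→O→T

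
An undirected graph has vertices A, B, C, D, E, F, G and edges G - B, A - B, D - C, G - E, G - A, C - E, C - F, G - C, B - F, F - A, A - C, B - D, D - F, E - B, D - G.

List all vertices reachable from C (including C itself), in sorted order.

Start at C.
Its neighbours: A, D, E, F, G.
Then their neighbours: B.
Every vertex is now reached.

A, B, C, D, E, F, G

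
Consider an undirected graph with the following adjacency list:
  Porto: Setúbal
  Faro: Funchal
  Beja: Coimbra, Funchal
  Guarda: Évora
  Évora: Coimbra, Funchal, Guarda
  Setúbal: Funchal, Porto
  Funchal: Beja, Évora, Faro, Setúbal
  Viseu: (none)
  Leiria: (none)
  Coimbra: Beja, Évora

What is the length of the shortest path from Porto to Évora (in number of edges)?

3

Distance 0: Porto.
Distance 1: Setúbal.
Distance 2: Funchal.
Distance 3: Beja, Évora, Faro — contains Évora.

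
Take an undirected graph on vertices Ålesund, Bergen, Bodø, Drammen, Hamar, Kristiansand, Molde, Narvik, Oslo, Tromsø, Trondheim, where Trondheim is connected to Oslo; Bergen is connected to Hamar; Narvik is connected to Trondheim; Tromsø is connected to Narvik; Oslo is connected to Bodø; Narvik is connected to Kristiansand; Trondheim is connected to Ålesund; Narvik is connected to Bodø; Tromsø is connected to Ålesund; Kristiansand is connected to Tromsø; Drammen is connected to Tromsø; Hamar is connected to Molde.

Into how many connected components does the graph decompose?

2

From Ålesund: component {Ålesund, Bodø, Drammen, Kristiansand, Narvik, Oslo, Tromsø, Trondheim}.
From Bergen: component {Bergen, Hamar, Molde}.
That's 2 components.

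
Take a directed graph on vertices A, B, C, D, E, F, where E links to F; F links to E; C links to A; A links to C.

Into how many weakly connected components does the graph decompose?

From A: component {A, C}.
From B: component {B}.
From D: component {D}.
From E: component {E, F}.
That's 4 components.

4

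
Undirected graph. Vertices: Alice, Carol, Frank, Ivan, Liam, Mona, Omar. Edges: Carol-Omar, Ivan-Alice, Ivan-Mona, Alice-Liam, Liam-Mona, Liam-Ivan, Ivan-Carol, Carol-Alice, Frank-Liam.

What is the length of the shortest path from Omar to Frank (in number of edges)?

Distance 0: Omar.
Distance 1: Carol.
Distance 2: Alice, Ivan.
Distance 3: Liam, Mona.
Distance 4: Frank — contains Frank.

4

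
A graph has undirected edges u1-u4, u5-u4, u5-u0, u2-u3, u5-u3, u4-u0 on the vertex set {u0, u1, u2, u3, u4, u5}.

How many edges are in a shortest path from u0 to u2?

Distance 0: u0.
Distance 1: u4, u5.
Distance 2: u1, u3.
Distance 3: u2 — contains u2.

3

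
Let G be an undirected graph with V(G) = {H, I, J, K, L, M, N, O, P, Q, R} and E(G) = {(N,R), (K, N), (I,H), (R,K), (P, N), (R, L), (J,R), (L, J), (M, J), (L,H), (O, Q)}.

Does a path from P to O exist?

Explore from P.
Distance 1: reach N.
Distance 2: reach K, R.
Distance 3: reach J, L.
Distance 4: reach H, M.
Distance 5: reach I.
The search is exhausted without reaching O; it lies in a different component.

No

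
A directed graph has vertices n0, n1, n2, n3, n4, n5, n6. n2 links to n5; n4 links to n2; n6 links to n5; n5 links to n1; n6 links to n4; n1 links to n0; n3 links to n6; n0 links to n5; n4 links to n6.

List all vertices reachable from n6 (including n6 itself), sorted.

Start at n6.
Its neighbours: n4, n5.
Then their neighbours: n1, n2.
Then next layer: n0.
Nothing further is reachable.

n0, n1, n2, n4, n5, n6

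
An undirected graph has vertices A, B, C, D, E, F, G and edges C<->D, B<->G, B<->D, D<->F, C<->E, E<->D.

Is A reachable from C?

Explore from C.
Distance 1: reach D, E.
Distance 2: reach B, F.
Distance 3: reach G.
The search is exhausted without reaching A; it lies in a different component.

No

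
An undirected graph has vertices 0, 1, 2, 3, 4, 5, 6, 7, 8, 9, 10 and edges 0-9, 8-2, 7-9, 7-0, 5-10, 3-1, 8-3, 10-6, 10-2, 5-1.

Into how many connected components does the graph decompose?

3

From 0: component {0, 7, 9}.
From 1: component {1, 2, 3, 5, 6, 8, 10}.
From 4: component {4}.
That's 3 components.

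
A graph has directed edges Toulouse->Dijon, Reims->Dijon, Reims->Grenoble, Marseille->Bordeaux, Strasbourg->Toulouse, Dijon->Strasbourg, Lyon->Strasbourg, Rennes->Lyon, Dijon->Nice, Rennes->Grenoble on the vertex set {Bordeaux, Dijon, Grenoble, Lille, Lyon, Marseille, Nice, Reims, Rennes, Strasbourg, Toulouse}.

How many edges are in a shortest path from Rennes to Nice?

Distance 0: Rennes.
Distance 1: Grenoble, Lyon.
Distance 2: Strasbourg.
Distance 3: Toulouse.
Distance 4: Dijon.
Distance 5: Nice — contains Nice.

5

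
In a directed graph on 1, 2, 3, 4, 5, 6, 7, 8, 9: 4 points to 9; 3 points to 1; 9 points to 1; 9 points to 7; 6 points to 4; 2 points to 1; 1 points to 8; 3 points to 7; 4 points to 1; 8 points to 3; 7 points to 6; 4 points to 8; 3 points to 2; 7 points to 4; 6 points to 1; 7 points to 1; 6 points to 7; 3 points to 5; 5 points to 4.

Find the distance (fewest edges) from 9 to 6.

2

Distance 0: 9.
Distance 1: 1, 7.
Distance 2: 4, 6, 8 — contains 6.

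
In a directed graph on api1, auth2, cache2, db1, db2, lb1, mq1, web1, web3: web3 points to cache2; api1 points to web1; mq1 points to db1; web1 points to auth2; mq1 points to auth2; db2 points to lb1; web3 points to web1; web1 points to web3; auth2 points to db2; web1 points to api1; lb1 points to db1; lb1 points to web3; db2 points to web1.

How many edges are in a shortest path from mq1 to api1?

Distance 0: mq1.
Distance 1: auth2, db1.
Distance 2: db2.
Distance 3: lb1, web1.
Distance 4: api1, web3 — contains api1.

4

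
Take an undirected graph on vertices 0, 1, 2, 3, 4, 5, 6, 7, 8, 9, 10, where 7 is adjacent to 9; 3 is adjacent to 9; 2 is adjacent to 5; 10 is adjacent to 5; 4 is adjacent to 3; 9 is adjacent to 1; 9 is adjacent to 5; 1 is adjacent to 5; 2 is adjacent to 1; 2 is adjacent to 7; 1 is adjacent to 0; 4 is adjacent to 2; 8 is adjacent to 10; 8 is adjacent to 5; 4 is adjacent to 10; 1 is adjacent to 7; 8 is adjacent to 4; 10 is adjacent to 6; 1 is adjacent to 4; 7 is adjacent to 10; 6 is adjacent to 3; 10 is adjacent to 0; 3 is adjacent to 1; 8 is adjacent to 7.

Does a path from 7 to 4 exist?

Yes

Explore from 7.
Distance 1: reach 1, 2, 8, 9, 10.
Distance 2: reach 0, 3, 4, 5, 6.
Found 4.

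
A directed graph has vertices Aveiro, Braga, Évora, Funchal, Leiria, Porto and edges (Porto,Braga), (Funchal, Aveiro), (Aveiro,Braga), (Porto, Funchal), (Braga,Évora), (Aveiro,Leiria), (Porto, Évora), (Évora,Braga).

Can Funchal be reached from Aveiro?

Explore from Aveiro.
Distance 1: reach Braga, Leiria.
Distance 2: reach Évora.
The search from Aveiro is exhausted; no directed path reaches Funchal.

No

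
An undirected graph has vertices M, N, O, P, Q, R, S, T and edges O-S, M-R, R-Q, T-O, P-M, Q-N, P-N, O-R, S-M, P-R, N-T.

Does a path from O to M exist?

Explore from O.
Distance 1: reach R, S, T.
Distance 2: reach M, N, P, Q.
Found M.

Yes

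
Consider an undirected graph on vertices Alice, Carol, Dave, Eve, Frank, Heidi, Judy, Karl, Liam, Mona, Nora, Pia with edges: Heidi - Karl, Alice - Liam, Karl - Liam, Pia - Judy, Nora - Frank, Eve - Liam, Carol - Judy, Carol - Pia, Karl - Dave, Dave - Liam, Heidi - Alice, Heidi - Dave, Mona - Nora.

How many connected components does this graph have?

From Alice: component {Alice, Dave, Eve, Heidi, Karl, Liam}.
From Carol: component {Carol, Judy, Pia}.
From Frank: component {Frank, Mona, Nora}.
That's 3 components.

3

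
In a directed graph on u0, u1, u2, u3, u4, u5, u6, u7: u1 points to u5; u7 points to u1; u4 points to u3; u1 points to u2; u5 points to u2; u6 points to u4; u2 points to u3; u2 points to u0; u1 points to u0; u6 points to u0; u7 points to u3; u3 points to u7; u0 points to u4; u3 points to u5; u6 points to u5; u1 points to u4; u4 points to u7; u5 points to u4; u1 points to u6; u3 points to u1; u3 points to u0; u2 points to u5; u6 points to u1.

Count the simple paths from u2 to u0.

18

u2→u0
u2→u3→u0
u2→u3→u1→u0
u2→u3→u1→u6→u0
u2→u3→u5→u4→u7→u1→u0
u2→u3→u5→u4→u7→u1→u6→u0
u2→u3→u7→u1→u0
u2→u3→u7→u1→u6→u0
... and 10 more.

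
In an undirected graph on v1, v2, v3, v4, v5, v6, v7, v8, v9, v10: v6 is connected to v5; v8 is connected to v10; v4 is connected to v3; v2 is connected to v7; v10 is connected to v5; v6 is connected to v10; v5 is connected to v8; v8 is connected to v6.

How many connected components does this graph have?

From v1: component {v1}.
From v2: component {v2, v7}.
From v3: component {v3, v4}.
From v5: component {v5, v6, v8, v10}.
From v9: component {v9}.
That's 5 components.

5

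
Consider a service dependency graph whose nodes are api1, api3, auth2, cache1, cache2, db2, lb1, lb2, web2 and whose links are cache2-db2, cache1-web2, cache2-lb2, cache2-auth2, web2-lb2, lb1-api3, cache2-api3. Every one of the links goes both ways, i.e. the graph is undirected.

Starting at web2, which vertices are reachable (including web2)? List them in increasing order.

Start at web2.
Its neighbours: cache1, lb2.
Then their neighbours: cache2.
Then next layer: api3, auth2, db2.
Then next layer: lb1.
Nothing further is reachable.

api3, auth2, cache1, cache2, db2, lb1, lb2, web2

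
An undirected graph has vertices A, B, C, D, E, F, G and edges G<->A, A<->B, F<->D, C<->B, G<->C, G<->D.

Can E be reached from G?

Explore from G.
Distance 1: reach A, C, D.
Distance 2: reach B, F.
The search is exhausted without reaching E; it lies in a different component.

No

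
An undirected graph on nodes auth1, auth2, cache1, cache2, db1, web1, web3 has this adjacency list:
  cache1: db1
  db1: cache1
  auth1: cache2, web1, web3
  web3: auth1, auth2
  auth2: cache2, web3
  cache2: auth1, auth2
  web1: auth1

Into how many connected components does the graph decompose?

2

From auth1: component {auth1, auth2, cache2, web1, web3}.
From cache1: component {cache1, db1}.
That's 2 components.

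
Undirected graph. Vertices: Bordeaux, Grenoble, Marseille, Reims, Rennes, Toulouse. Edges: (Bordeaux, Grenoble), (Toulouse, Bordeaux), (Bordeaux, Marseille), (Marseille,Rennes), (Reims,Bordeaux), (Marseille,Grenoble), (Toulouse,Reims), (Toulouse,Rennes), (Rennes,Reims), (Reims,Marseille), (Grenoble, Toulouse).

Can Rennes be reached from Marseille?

Yes

Explore from Marseille.
Distance 1: reach Bordeaux, Grenoble, Reims, Rennes.
Found Rennes.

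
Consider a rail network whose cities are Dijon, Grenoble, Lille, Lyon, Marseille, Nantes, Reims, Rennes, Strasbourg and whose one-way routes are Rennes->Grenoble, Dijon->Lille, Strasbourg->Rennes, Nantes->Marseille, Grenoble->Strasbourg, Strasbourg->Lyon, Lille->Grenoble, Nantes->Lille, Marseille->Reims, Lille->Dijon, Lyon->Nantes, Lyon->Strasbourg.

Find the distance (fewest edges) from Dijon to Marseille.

6

Distance 0: Dijon.
Distance 1: Lille.
Distance 2: Grenoble.
Distance 3: Strasbourg.
Distance 4: Lyon, Rennes.
Distance 5: Nantes.
Distance 6: Marseille — contains Marseille.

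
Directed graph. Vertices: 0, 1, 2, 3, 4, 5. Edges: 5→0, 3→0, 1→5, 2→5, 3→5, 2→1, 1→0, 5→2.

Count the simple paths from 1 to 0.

1→0
1→5→0

2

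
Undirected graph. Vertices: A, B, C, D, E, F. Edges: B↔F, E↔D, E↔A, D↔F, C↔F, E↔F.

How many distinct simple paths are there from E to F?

2

E–D–F
E–F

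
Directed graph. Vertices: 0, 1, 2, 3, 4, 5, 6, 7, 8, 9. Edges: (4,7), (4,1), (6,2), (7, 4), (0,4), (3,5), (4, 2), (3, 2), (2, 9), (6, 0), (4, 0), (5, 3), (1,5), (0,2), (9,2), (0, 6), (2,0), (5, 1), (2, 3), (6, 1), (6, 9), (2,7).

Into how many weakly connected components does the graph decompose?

From 0: component {0, 1, 2, 3, 4, 5, 6, 7, 9}.
From 8: component {8}.
That's 2 components.

2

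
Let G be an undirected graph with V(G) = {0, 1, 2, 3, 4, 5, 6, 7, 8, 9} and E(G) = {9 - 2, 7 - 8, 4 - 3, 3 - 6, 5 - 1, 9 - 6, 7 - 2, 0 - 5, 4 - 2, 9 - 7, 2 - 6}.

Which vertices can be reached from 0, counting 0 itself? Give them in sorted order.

0, 1, 5

Start at 0.
Its neighbours: 5.
Then their neighbours: 1.
Nothing further is reachable.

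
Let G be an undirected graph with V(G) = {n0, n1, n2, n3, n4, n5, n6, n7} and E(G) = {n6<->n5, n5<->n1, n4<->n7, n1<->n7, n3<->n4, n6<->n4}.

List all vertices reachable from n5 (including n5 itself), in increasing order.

Start at n5.
Its neighbours: n1, n6.
Then their neighbours: n4, n7.
Then next layer: n3.
Nothing further is reachable.

n1, n3, n4, n5, n6, n7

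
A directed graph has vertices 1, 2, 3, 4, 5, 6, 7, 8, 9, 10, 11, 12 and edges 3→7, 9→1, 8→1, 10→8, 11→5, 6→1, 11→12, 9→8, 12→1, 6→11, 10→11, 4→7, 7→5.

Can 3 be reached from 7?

No

Explore from 7.
Distance 1: reach 5.
The search from 7 is exhausted; no directed path reaches 3.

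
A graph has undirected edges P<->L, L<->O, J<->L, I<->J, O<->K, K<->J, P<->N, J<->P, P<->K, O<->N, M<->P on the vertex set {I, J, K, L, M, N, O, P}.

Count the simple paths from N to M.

7

N–O–K–J–L–P–M
N–O–K–J–P–M
N–O–K–P–M
N–O–L–J–K–P–M
N–O–L–J–P–M
N–O–L–P–M
N–P–M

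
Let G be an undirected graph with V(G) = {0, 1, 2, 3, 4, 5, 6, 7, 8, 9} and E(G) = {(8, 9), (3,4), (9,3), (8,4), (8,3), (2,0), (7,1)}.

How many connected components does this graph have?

From 0: component {0, 2}.
From 1: component {1, 7}.
From 3: component {3, 4, 8, 9}.
From 5: component {5}.
From 6: component {6}.
That's 5 components.

5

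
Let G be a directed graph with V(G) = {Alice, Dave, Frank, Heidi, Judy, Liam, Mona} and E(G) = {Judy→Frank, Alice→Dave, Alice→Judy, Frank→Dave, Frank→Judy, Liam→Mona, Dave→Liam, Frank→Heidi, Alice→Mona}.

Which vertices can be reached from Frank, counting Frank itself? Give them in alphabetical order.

Start at Frank.
Its neighbours: Dave, Heidi, Judy.
Then their neighbours: Liam.
Then next layer: Mona.
Nothing further is reachable.

Dave, Frank, Heidi, Judy, Liam, Mona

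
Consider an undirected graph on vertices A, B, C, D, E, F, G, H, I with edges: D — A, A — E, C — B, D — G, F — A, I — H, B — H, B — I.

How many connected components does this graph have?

2

From A: component {A, D, E, F, G}.
From B: component {B, C, H, I}.
That's 2 components.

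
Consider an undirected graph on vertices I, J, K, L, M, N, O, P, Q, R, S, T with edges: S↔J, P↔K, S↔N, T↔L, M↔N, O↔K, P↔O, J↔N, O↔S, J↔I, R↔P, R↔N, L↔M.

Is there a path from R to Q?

No

Explore from R.
Distance 1: reach N, P.
Distance 2: reach J, K, M, O, S.
Distance 3: reach I, L.
Distance 4: reach T.
The search is exhausted without reaching Q; it lies in a different component.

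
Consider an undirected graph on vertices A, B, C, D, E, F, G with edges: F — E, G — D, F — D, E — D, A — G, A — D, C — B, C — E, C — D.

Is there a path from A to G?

Explore from A.
Distance 1: reach D, G.
Found G.

Yes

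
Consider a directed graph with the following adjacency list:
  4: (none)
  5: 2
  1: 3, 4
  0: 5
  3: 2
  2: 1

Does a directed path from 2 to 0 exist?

Explore from 2.
Distance 1: reach 1.
Distance 2: reach 3, 4.
The search from 2 is exhausted; no directed path reaches 0.

No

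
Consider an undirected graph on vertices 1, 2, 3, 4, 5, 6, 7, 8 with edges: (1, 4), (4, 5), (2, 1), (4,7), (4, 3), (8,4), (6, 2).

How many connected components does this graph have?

From 1: component {1, 2, 3, 4, 5, 6, 7, 8}.
That's 1 component.

1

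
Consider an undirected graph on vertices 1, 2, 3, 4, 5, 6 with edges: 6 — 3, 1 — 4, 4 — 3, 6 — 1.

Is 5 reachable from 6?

Explore from 6.
Distance 1: reach 1, 3.
Distance 2: reach 4.
The search is exhausted without reaching 5; it lies in a different component.

No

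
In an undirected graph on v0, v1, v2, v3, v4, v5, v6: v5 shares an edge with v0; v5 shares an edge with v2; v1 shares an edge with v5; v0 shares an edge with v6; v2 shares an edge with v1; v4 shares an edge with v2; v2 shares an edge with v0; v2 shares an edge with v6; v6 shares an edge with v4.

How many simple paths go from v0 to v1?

8

v0–v2–v1
v0–v2–v5–v1
v0–v5–v1
v0–v5–v2–v1
v0–v6–v2–v1
v0–v6–v2–v5–v1
v0–v6–v4–v2–v1
v0–v6–v4–v2–v5–v1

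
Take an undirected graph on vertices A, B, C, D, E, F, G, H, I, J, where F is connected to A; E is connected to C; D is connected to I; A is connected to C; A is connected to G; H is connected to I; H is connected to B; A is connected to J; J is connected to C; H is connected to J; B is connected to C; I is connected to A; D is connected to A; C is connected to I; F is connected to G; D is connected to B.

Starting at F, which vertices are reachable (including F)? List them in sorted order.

Start at F.
Its neighbours: A, G.
Then their neighbours: C, D, I, J.
Then next layer: B, E, H.
Every vertex is now reached.

A, B, C, D, E, F, G, H, I, J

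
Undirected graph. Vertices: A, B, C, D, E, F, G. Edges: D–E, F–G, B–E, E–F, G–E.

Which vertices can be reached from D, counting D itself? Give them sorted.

B, D, E, F, G

Start at D.
Its neighbours: E.
Then their neighbours: B, F, G.
Nothing further is reachable.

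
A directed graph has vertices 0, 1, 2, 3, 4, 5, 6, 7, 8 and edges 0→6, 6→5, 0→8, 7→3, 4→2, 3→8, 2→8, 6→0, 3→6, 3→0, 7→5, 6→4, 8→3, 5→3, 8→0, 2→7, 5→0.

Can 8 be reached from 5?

Yes

Explore from 5.
Distance 1: reach 0, 3.
Distance 2: reach 6, 8.
Found 8.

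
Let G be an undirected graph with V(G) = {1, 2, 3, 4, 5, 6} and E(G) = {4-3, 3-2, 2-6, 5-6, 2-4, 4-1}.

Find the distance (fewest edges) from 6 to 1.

Distance 0: 6.
Distance 1: 2, 5.
Distance 2: 3, 4.
Distance 3: 1 — contains 1.

3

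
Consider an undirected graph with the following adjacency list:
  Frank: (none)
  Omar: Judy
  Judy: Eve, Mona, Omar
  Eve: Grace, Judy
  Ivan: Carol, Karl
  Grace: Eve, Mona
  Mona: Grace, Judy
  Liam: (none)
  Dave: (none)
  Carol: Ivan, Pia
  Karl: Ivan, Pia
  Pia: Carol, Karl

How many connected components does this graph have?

5

From Carol: component {Carol, Ivan, Karl, Pia}.
From Dave: component {Dave}.
From Eve: component {Eve, Grace, Judy, Mona, Omar}.
From Frank: component {Frank}.
From Liam: component {Liam}.
That's 5 components.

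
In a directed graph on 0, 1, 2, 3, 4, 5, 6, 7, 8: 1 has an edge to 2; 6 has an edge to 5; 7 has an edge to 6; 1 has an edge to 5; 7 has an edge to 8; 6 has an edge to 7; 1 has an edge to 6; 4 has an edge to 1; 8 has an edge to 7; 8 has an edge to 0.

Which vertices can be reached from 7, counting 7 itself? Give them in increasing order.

Start at 7.
Its neighbours: 6, 8.
Then their neighbours: 0, 5.
Nothing further is reachable.

0, 5, 6, 7, 8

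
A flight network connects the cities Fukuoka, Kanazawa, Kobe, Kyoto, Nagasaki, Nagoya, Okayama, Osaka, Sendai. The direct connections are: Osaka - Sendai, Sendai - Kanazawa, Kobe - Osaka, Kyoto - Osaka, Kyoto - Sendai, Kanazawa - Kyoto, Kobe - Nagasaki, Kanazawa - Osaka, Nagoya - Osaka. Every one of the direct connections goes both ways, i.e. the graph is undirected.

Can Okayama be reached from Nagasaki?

Explore from Nagasaki.
Distance 1: reach Kobe.
Distance 2: reach Osaka.
Distance 3: reach Kanazawa, Kyoto, Nagoya, Sendai.
The search is exhausted without reaching Okayama; it lies in a different component.

No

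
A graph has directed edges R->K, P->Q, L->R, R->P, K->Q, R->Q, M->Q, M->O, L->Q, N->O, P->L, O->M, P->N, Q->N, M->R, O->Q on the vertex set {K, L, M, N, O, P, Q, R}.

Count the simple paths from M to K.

M→R→K

1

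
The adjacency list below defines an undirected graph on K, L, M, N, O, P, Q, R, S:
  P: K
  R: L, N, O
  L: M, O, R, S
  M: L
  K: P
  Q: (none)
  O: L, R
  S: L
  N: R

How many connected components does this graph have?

3

From K: component {K, P}.
From L: component {L, M, N, O, R, S}.
From Q: component {Q}.
That's 3 components.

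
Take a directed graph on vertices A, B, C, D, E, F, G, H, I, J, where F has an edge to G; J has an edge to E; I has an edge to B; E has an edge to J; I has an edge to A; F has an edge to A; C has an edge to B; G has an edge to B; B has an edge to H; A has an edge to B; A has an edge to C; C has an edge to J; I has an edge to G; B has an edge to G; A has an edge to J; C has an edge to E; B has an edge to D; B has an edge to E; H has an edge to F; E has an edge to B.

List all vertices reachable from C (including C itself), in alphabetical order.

Start at C.
Its neighbours: B, E, J.
Then their neighbours: D, G, H.
Then next layer: F.
Then next layer: A.
Nothing further is reachable.

A, B, C, D, E, F, G, H, J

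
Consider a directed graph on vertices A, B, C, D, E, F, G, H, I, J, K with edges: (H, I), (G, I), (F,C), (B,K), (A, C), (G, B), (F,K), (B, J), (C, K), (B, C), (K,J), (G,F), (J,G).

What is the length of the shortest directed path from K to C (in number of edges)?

4

Distance 0: K.
Distance 1: J.
Distance 2: G.
Distance 3: B, F, I.
Distance 4: C — contains C.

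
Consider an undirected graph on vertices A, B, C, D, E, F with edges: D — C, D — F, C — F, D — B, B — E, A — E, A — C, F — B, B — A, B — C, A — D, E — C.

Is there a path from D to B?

Yes

Explore from D.
Distance 1: reach A, B, C, F.
Found B.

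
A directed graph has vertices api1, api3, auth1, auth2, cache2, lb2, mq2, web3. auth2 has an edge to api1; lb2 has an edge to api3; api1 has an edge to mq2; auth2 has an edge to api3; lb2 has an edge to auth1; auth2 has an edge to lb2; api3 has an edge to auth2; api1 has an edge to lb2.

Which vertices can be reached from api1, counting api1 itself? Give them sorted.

api1, api3, auth1, auth2, lb2, mq2

Start at api1.
Its neighbours: lb2, mq2.
Then their neighbours: api3, auth1.
Then next layer: auth2.
Nothing further is reachable.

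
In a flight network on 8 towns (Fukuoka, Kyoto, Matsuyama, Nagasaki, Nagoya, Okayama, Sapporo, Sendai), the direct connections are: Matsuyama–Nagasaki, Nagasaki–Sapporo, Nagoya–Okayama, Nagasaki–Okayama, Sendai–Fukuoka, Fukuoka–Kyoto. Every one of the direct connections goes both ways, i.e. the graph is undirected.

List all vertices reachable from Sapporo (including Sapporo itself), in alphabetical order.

Matsuyama, Nagasaki, Nagoya, Okayama, Sapporo

Start at Sapporo.
Its neighbours: Nagasaki.
Then their neighbours: Matsuyama, Okayama.
Then next layer: Nagoya.
Nothing further is reachable.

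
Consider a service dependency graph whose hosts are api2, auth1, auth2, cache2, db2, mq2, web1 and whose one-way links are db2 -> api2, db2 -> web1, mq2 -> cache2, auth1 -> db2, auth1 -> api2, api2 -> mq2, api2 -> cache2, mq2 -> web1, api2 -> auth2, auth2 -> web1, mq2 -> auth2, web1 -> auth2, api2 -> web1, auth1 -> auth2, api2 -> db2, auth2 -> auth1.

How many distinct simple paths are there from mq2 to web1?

mq2→auth2→auth1→api2→db2→web1
mq2→auth2→auth1→api2→web1
mq2→auth2→auth1→db2→api2→web1
mq2→auth2→auth1→db2→web1
mq2→auth2→web1
mq2→web1

6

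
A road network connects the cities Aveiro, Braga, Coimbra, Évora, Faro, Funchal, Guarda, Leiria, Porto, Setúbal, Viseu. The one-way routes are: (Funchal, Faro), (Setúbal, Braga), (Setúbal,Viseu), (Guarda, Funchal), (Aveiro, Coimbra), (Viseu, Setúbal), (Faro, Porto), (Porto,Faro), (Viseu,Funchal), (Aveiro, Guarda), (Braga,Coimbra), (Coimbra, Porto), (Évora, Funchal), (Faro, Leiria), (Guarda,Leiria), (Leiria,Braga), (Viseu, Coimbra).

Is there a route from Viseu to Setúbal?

Explore from Viseu.
Distance 1: reach Coimbra, Funchal, Setúbal.
Found Setúbal.

Yes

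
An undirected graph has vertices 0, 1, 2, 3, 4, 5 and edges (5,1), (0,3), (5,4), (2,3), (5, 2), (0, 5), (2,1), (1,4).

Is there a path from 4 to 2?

Explore from 4.
Distance 1: reach 1, 5.
Distance 2: reach 0, 2.
Found 2.

Yes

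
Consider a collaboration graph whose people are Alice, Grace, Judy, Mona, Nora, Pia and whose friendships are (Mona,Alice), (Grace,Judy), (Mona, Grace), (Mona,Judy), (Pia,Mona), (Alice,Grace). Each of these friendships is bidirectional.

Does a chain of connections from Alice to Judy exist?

Explore from Alice.
Distance 1: reach Grace, Mona.
Distance 2: reach Judy, Pia.
Found Judy.

Yes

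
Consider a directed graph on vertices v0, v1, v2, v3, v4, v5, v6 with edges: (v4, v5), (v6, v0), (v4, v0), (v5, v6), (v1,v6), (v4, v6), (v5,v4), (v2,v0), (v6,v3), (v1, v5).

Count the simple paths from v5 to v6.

v5→v4→v6
v5→v6

2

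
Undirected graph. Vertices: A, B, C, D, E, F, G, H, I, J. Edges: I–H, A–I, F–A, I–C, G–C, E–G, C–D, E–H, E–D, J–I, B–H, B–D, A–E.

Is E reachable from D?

Yes

Explore from D.
Distance 1: reach B, C, E.
Found E.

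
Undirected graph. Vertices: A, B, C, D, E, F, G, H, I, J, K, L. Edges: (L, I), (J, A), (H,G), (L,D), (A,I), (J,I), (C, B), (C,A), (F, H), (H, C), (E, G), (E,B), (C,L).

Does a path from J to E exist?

Explore from J.
Distance 1: reach A, I.
Distance 2: reach C, L.
Distance 3: reach B, D, H.
Distance 4: reach E, F, G.
Found E.

Yes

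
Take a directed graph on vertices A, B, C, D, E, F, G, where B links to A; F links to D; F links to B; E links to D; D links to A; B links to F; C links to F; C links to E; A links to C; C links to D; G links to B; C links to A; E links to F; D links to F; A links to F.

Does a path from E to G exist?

Explore from E.
Distance 1: reach D, F.
Distance 2: reach A, B.
Distance 3: reach C.
The search from E is exhausted; no directed path reaches G.

No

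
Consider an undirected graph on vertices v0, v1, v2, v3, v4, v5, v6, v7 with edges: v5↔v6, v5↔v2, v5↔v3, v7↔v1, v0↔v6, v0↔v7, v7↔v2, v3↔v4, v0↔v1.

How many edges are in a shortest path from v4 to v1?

Distance 0: v4.
Distance 1: v3.
Distance 2: v5.
Distance 3: v2, v6.
Distance 4: v0, v7.
Distance 5: v1 — contains v1.

5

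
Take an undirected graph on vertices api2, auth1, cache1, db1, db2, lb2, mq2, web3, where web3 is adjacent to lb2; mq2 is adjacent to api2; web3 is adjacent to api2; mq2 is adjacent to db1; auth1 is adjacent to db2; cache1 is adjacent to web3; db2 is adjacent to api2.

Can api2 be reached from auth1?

Explore from auth1.
Distance 1: reach db2.
Distance 2: reach api2.
Found api2.

Yes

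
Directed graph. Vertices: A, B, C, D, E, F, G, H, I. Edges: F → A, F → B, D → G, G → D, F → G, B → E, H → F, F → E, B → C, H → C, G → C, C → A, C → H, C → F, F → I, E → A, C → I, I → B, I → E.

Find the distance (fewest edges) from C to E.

Distance 0: C.
Distance 1: A, F, H, I.
Distance 2: B, E, G — contains E.

2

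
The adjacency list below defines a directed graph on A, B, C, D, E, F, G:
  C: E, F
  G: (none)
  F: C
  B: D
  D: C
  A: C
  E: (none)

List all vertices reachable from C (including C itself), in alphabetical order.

C, E, F

Start at C.
Its neighbours: E, F.
Nothing further is reachable.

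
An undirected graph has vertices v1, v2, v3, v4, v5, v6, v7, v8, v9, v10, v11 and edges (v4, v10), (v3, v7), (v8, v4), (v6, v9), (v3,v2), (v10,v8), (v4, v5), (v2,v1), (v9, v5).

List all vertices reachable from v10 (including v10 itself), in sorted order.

v4, v5, v6, v8, v9, v10

Start at v10.
Its neighbours: v4, v8.
Then their neighbours: v5.
Then next layer: v9.
Then next layer: v6.
Nothing further is reachable.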